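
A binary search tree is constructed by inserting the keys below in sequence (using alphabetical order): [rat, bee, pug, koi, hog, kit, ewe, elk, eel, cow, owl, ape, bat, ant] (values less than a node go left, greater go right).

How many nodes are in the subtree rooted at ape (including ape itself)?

rat: root
bee: left child of rat (depth 1)
pug: right child of bee (depth 2)
koi: left child of pug (depth 3)
hog: left child of koi (depth 4)
kit: right child of hog (depth 5)
ewe: left child of hog (depth 5)
elk: left child of ewe (depth 6)
eel: left child of elk (depth 7)
cow: left child of eel (depth 8)
owl: right child of koi (depth 4)
ape: left child of bee (depth 2)
bat: right child of ape (depth 3)
ant: left child of ape (depth 3)

Subtree rooted at ape contains: ape, ant, bat — 3 nodes.

3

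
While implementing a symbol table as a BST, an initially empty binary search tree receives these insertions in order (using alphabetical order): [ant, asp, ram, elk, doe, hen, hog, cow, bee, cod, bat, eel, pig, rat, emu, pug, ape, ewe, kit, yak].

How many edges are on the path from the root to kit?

ant: root
asp: right child of ant (depth 1)
ram: right child of asp (depth 2)
elk: left child of ram (depth 3)
doe: left child of elk (depth 4)
hen: right child of elk (depth 4)
hog: right child of hen (depth 5)
cow: left child of doe (depth 5)
bee: left child of cow (depth 6)
cod: right child of bee (depth 7)
bat: left child of bee (depth 7)
eel: right child of doe (depth 5)
pig: right child of hog (depth 6)
rat: right child of ram (depth 3)
emu: left child of hen (depth 5)
pug: right child of pig (depth 7)
ape: left child of asp (depth 2)
ewe: right child of emu (depth 6)
kit: left child of pig (depth 7)
yak: right child of rat (depth 4)

Path to kit: ant → asp → ram → elk → hen → hog → pig → kit, which is 7 edges.

7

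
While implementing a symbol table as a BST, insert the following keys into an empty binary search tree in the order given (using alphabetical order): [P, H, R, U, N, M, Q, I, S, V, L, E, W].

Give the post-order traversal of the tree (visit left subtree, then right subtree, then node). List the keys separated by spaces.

E L I M N H Q S W V U R P

Resulting structure (node: left, right):
  P: L=H, R=R
  H: L=E, R=N
  R: L=Q, R=U
  U: L=S, R=V
  N: L=M, R=–
  M: L=I, R=–
  Q: L=–, R=–
  I: L=–, R=L
  S: L=–, R=–
  V: L=–, R=W
  L: L=–, R=–
  E: L=–, R=–
  W: L=–, R=–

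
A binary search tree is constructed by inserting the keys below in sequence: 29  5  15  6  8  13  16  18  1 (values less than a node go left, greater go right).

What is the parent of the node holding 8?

Insert 29: tree is empty, so 29 becomes the root.
Insert 5: 5 < 29 → go left. Place as left child of 29.
Insert 15: 15 < 29 → go left; 15 > 5 → go right. Place as right child of 5.
Insert 6: 6 < 29 → go left; 6 > 5 → go right; 6 < 15 → go left. Place as left child of 15.
Insert 8: 8 < 29 → go left; 8 > 5 → go right; 8 < 15 → go left; 8 > 6 → go right. Place as right child of 6.
Insert 13: 13 < 29 → go left; 13 > 5 → go right; 13 < 15 → go left; 13 > 6 → go right; 13 > 8 → go right. Place as right child of 8.
Insert 16: 16 < 29 → go left; 16 > 5 → go right; 16 > 15 → go right. Place as right child of 15.
Insert 18: 18 < 29 → go left; 18 > 5 → go right; 18 > 15 → go right; 18 > 16 → go right. Place as right child of 16.
Insert 1: 1 < 29 → go left; 1 < 5 → go left. Place as left child of 5.

6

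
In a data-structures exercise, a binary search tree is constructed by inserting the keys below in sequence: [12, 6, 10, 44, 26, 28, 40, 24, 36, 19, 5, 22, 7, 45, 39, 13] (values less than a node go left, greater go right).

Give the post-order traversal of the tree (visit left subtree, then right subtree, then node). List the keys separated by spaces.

12: root
6: left child of 12 (depth 1)
10: right child of 6 (depth 2)
44: right child of 12 (depth 1)
26: left child of 44 (depth 2)
28: right child of 26 (depth 3)
40: right child of 28 (depth 4)
24: left child of 26 (depth 3)
36: left child of 40 (depth 5)
19: left child of 24 (depth 4)
5: left child of 6 (depth 2)
22: right child of 19 (depth 5)
7: left child of 10 (depth 3)
45: right child of 44 (depth 2)
39: right child of 36 (depth 6)
13: left child of 19 (depth 5)

5 7 10 6 13 22 19 24 39 36 40 28 26 45 44 12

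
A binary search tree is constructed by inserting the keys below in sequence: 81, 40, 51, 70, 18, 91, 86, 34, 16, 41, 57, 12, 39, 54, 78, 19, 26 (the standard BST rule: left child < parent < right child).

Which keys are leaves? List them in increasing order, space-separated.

81: root
40: left child of 81 (depth 1)
51: right child of 40 (depth 2)
70: right child of 51 (depth 3)
18: left child of 40 (depth 2)
91: right child of 81 (depth 1)
86: left child of 91 (depth 2)
34: right child of 18 (depth 3)
16: left child of 18 (depth 3)
41: left child of 51 (depth 3)
57: left child of 70 (depth 4)
12: left child of 16 (depth 4)
39: right child of 34 (depth 4)
54: left child of 57 (depth 5)
78: right child of 70 (depth 4)
19: left child of 34 (depth 4)
26: right child of 19 (depth 5)

12 26 39 41 54 78 86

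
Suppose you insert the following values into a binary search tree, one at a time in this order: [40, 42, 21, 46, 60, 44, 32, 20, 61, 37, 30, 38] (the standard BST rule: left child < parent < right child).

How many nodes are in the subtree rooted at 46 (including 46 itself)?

4

40: root
42: right child of 40 (depth 1)
21: left child of 40 (depth 1)
46: right child of 42 (depth 2)
60: right child of 46 (depth 3)
44: left child of 46 (depth 3)
32: right child of 21 (depth 2)
20: left child of 21 (depth 2)
61: right child of 60 (depth 4)
37: right child of 32 (depth 3)
30: left child of 32 (depth 3)
38: right child of 37 (depth 4)

Subtree rooted at 46 contains: 46, 44, 60, 61 — 4 nodes.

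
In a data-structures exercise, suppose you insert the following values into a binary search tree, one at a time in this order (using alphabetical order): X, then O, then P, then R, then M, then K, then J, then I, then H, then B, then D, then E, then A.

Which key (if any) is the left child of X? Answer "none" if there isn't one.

X: root
O: left child of X (depth 1)
P: right child of O (depth 2)
R: right child of P (depth 3)
M: left child of O (depth 2)
K: left child of M (depth 3)
J: left child of K (depth 4)
I: left child of J (depth 5)
H: left child of I (depth 6)
B: left child of H (depth 7)
D: right child of B (depth 8)
E: right child of D (depth 9)
A: left child of B (depth 8)

O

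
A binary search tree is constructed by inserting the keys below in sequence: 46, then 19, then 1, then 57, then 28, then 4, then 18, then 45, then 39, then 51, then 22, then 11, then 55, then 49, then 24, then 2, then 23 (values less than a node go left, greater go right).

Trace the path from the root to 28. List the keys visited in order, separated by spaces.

46 19 28

Resulting structure (node: left, right):
  46: L=19, R=57
  19: L=1, R=28
  1: L=–, R=4
  57: L=51, R=–
  28: L=22, R=45
  4: L=2, R=18
  18: L=11, R=–
  45: L=39, R=–
  39: L=–, R=–
  51: L=49, R=55
  22: L=–, R=24
  11: L=–, R=–
  55: L=–, R=–
  49: L=–, R=–
  24: L=23, R=–
  2: L=–, R=–
  23: L=–, R=–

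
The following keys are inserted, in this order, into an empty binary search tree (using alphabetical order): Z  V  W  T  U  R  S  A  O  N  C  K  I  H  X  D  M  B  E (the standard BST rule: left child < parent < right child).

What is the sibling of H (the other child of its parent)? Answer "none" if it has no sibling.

none

Z: root
V: left child of Z (depth 1)
W: right child of V (depth 2)
T: left child of V (depth 2)
U: right child of T (depth 3)
R: left child of T (depth 3)
S: right child of R (depth 4)
A: left child of R (depth 4)
O: right child of A (depth 5)
N: left child of O (depth 6)
C: left child of N (depth 7)
K: right child of C (depth 8)
I: left child of K (depth 9)
H: left child of I (depth 10)
X: right child of W (depth 3)
D: left child of H (depth 11)
M: right child of K (depth 9)
B: left child of C (depth 8)
E: right child of D (depth 12)

H's parent is I, which has only one child.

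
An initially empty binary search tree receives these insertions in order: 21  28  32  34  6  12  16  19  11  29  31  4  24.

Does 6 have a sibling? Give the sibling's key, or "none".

28

21: root
28: right child of 21 (depth 1)
32: right child of 28 (depth 2)
34: right child of 32 (depth 3)
6: left child of 21 (depth 1)
12: right child of 6 (depth 2)
16: right child of 12 (depth 3)
19: right child of 16 (depth 4)
11: left child of 12 (depth 3)
29: left child of 32 (depth 3)
31: right child of 29 (depth 4)
4: left child of 6 (depth 2)
24: left child of 28 (depth 2)

6's parent is 21; the other child of 21 is 28.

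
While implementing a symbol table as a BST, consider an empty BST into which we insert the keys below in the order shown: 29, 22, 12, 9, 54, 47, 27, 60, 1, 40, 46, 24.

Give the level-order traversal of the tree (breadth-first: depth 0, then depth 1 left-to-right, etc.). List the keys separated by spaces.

29 22 54 12 27 47 60 9 24 40 1 46

Resulting structure (node: left, right):
  29: L=22, R=54
  22: L=12, R=27
  12: L=9, R=–
  9: L=1, R=–
  54: L=47, R=60
  47: L=40, R=–
  27: L=24, R=–
  60: L=–, R=–
  1: L=–, R=–
  40: L=–, R=46
  46: L=–, R=–
  24: L=–, R=–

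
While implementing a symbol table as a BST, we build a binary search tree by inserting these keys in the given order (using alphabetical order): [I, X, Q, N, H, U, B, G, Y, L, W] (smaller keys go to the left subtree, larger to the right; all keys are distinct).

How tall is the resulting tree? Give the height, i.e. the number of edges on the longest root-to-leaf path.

4

I: root
X: right child of I (depth 1)
Q: left child of X (depth 2)
N: left child of Q (depth 3)
H: left child of I (depth 1)
U: right child of Q (depth 3)
B: left child of H (depth 2)
G: right child of B (depth 3)
Y: right child of X (depth 2)
L: left child of N (depth 4)
W: right child of U (depth 4)

The deepest node is L at depth 4.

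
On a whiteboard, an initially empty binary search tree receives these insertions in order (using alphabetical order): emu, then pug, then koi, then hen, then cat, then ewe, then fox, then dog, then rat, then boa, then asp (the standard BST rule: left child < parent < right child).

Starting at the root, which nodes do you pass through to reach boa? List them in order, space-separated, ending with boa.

emu cat boa

emu: root
pug: right child of emu (depth 1)
koi: left child of pug (depth 2)
hen: left child of koi (depth 3)
cat: left child of emu (depth 1)
ewe: left child of hen (depth 4)
fox: right child of ewe (depth 5)
dog: right child of cat (depth 2)
rat: right child of pug (depth 2)
boa: left child of cat (depth 2)
asp: left child of boa (depth 3)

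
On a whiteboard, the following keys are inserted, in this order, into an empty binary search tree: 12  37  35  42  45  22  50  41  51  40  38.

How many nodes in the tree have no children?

12: root
37: right child of 12 (depth 1)
35: left child of 37 (depth 2)
42: right child of 37 (depth 2)
45: right child of 42 (depth 3)
22: left child of 35 (depth 3)
50: right child of 45 (depth 4)
41: left child of 42 (depth 3)
51: right child of 50 (depth 5)
40: left child of 41 (depth 4)
38: left child of 40 (depth 5)

Leaves: 22, 38, 51 — 3 in total.

3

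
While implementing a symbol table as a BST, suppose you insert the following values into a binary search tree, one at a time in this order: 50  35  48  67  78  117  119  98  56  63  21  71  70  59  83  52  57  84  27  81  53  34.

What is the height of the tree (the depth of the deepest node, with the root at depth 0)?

Resulting structure (node: left, right):
  50: L=35, R=67
  35: L=21, R=48
  48: L=–, R=–
  67: L=56, R=78
  78: L=71, R=117
  117: L=98, R=119
  119: L=–, R=–
  98: L=83, R=–
  56: L=52, R=63
  63: L=59, R=–
  21: L=–, R=27
  71: L=70, R=–
  70: L=–, R=–
  59: L=57, R=–
  83: L=81, R=84
  52: L=–, R=53
  57: L=–, R=–
  84: L=–, R=–
  27: L=–, R=34
  81: L=–, R=–
  53: L=–, R=–
  34: L=–, R=–

The deepest node is 84 at depth 6.

6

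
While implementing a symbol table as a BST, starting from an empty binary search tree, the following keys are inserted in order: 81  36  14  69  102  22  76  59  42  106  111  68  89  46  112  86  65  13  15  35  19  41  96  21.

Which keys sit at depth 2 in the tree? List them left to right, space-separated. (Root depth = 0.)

14 69 89 106

Insert 81: tree is empty, so 81 becomes the root.
Insert 36: 36 < 81 → go left. Place as left child of 81.
Insert 14: 14 < 81 → go left; 14 < 36 → go left. Place as left child of 36.
Insert 69: 69 < 81 → go left; 69 > 36 → go right. Place as right child of 36.
Insert 102: 102 > 81 → go right. Place as right child of 81.
Insert 22: 22 < 81 → go left; 22 < 36 → go left; 22 > 14 → go right. Place as right child of 14.
Insert 76: 76 < 81 → go left; 76 > 36 → go right; 76 > 69 → go right. Place as right child of 69.
Insert 59: 59 < 81 → go left; 59 > 36 → go right; 59 < 69 → go left. Place as left child of 69.
Insert 42: 42 < 81 → go left; 42 > 36 → go right; 42 < 69 → go left; 42 < 59 → go left. Place as left child of 59.
Insert 106: 106 > 81 → go right; 106 > 102 → go right. Place as right child of 102.
Insert 111: 111 > 81 → go right; 111 > 102 → go right; 111 > 106 → go right. Place as right child of 106.
Insert 68: 68 < 81 → go left; 68 > 36 → go right; 68 < 69 → go left; 68 > 59 → go right. Place as right child of 59.
Insert 89: 89 > 81 → go right; 89 < 102 → go left. Place as left child of 102.
Insert 46: 46 < 81 → go left; 46 > 36 → go right; 46 < 69 → go left; 46 < 59 → go left; 46 > 42 → go right. Place as right child of 42.
Insert 112: 112 > 81 → go right; 112 > 102 → go right; 112 > 106 → go right; 112 > 111 → go right. Place as right child of 111.
Insert 86: 86 > 81 → go right; 86 < 102 → go left; 86 < 89 → go left. Place as left child of 89.
Insert 65: 65 < 81 → go left; 65 > 36 → go right; 65 < 69 → go left; 65 > 59 → go right; 65 < 68 → go left. Place as left child of 68.
Insert 13: 13 < 81 → go left; 13 < 36 → go left; 13 < 14 → go left. Place as left child of 14.
Insert 15: 15 < 81 → go left; 15 < 36 → go left; 15 > 14 → go right; 15 < 22 → go left. Place as left child of 22.
Insert 35: 35 < 81 → go left; 35 < 36 → go left; 35 > 14 → go right; 35 > 22 → go right. Place as right child of 22.
Insert 19: 19 < 81 → go left; 19 < 36 → go left; 19 > 14 → go right; 19 < 22 → go left; 19 > 15 → go right. Place as right child of 15.
Insert 41: 41 < 81 → go left; 41 > 36 → go right; 41 < 69 → go left; 41 < 59 → go left; 41 < 42 → go left. Place as left child of 42.
Insert 96: 96 > 81 → go right; 96 < 102 → go left; 96 > 89 → go right. Place as right child of 89.
Insert 21: 21 < 81 → go left; 21 < 36 → go left; 21 > 14 → go right; 21 < 22 → go left; 21 > 15 → go right; 21 > 19 → go right. Place as right child of 19.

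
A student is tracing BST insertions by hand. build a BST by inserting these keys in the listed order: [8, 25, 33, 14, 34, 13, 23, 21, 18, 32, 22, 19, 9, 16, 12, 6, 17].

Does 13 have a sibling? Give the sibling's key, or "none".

23

Resulting structure (node: left, right):
  8: L=6, R=25
  25: L=14, R=33
  33: L=32, R=34
  14: L=13, R=23
  34: L=–, R=–
  13: L=9, R=–
  23: L=21, R=–
  21: L=18, R=22
  18: L=16, R=19
  32: L=–, R=–
  22: L=–, R=–
  19: L=–, R=–
  9: L=–, R=12
  16: L=–, R=17
  12: L=–, R=–
  6: L=–, R=–
  17: L=–, R=–

13's parent is 14; the other child of 14 is 23.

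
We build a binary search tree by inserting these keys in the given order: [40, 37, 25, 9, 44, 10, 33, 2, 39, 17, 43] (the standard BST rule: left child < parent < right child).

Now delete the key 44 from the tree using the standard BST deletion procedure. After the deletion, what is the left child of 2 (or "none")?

none

Insert 40: tree is empty, so 40 becomes the root.
Insert 37: 37 < 40 → go left. Place as left child of 40.
Insert 25: 25 < 40 → go left; 25 < 37 → go left. Place as left child of 37.
Insert 9: 9 < 40 → go left; 9 < 37 → go left; 9 < 25 → go left. Place as left child of 25.
Insert 44: 44 > 40 → go right. Place as right child of 40.
Insert 10: 10 < 40 → go left; 10 < 37 → go left; 10 < 25 → go left; 10 > 9 → go right. Place as right child of 9.
Insert 33: 33 < 40 → go left; 33 < 37 → go left; 33 > 25 → go right. Place as right child of 25.
Insert 2: 2 < 40 → go left; 2 < 37 → go left; 2 < 25 → go left; 2 < 9 → go left. Place as left child of 9.
Insert 39: 39 < 40 → go left; 39 > 37 → go right. Place as right child of 37.
Insert 17: 17 < 40 → go left; 17 < 37 → go left; 17 < 25 → go left; 17 > 9 → go right; 17 > 10 → go right. Place as right child of 10.
Insert 43: 43 > 40 → go right; 43 < 44 → go left. Place as left child of 44.

Delete 44 (at most one child — splice it out).
After deletion, 2's left child: none.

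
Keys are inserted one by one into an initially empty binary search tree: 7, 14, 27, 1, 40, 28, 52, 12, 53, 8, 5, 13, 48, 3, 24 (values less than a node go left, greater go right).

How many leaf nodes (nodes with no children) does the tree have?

7: root
14: right child of 7 (depth 1)
27: right child of 14 (depth 2)
1: left child of 7 (depth 1)
40: right child of 27 (depth 3)
28: left child of 40 (depth 4)
52: right child of 40 (depth 4)
12: left child of 14 (depth 2)
53: right child of 52 (depth 5)
8: left child of 12 (depth 3)
5: right child of 1 (depth 2)
13: right child of 12 (depth 3)
48: left child of 52 (depth 5)
3: left child of 5 (depth 3)
24: left child of 27 (depth 3)

Leaves: 3, 8, 13, 24, 28, 48, 53 — 7 in total.

7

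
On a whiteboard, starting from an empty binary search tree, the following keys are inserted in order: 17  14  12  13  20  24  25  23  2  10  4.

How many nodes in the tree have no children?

4

17: root
14: left child of 17 (depth 1)
12: left child of 14 (depth 2)
13: right child of 12 (depth 3)
20: right child of 17 (depth 1)
24: right child of 20 (depth 2)
25: right child of 24 (depth 3)
23: left child of 24 (depth 3)
2: left child of 12 (depth 3)
10: right child of 2 (depth 4)
4: left child of 10 (depth 5)

Leaves: 4, 13, 23, 25 — 4 in total.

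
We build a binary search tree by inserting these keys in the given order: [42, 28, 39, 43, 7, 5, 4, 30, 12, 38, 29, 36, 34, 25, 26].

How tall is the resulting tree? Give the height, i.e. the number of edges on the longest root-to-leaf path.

6

42: root
28: left child of 42 (depth 1)
39: right child of 28 (depth 2)
43: right child of 42 (depth 1)
7: left child of 28 (depth 2)
5: left child of 7 (depth 3)
4: left child of 5 (depth 4)
30: left child of 39 (depth 3)
12: right child of 7 (depth 3)
38: right child of 30 (depth 4)
29: left child of 30 (depth 4)
36: left child of 38 (depth 5)
34: left child of 36 (depth 6)
25: right child of 12 (depth 4)
26: right child of 25 (depth 5)

The deepest node is 34 at depth 6.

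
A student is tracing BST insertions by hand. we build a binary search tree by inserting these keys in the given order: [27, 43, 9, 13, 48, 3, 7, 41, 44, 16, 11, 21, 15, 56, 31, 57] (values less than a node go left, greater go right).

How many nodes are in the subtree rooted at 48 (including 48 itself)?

27: root
43: right child of 27 (depth 1)
9: left child of 27 (depth 1)
13: right child of 9 (depth 2)
48: right child of 43 (depth 2)
3: left child of 9 (depth 2)
7: right child of 3 (depth 3)
41: left child of 43 (depth 2)
44: left child of 48 (depth 3)
16: right child of 13 (depth 3)
11: left child of 13 (depth 3)
21: right child of 16 (depth 4)
15: left child of 16 (depth 4)
56: right child of 48 (depth 3)
31: left child of 41 (depth 3)
57: right child of 56 (depth 4)

Subtree rooted at 48 contains: 48, 44, 56, 57 — 4 nodes.

4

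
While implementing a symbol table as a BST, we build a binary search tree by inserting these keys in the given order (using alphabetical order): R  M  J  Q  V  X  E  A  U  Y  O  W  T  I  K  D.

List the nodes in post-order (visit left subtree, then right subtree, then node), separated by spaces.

Insert R: tree is empty, so R becomes the root.
Insert M: M < R → go left. Place as left child of R.
Insert J: J < R → go left; J < M → go left. Place as left child of M.
Insert Q: Q < R → go left; Q > M → go right. Place as right child of M.
Insert V: V > R → go right. Place as right child of R.
Insert X: X > R → go right; X > V → go right. Place as right child of V.
Insert E: E < R → go left; E < M → go left; E < J → go left. Place as left child of J.
Insert A: A < R → go left; A < M → go left; A < J → go left; A < E → go left. Place as left child of E.
Insert U: U > R → go right; U < V → go left. Place as left child of V.
Insert Y: Y > R → go right; Y > V → go right; Y > X → go right. Place as right child of X.
Insert O: O < R → go left; O > M → go right; O < Q → go left. Place as left child of Q.
Insert W: W > R → go right; W > V → go right; W < X → go left. Place as left child of X.
Insert T: T > R → go right; T < V → go left; T < U → go left. Place as left child of U.
Insert I: I < R → go left; I < M → go left; I < J → go left; I > E → go right. Place as right child of E.
Insert K: K < R → go left; K < M → go left; K > J → go right. Place as right child of J.
Insert D: D < R → go left; D < M → go left; D < J → go left; D < E → go left; D > A → go right. Place as right child of A.

D A I E K J O Q M T U W Y X V R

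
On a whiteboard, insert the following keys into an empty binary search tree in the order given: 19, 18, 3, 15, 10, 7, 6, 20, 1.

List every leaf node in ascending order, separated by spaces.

1 6 20

19: root
18: left child of 19 (depth 1)
3: left child of 18 (depth 2)
15: right child of 3 (depth 3)
10: left child of 15 (depth 4)
7: left child of 10 (depth 5)
6: left child of 7 (depth 6)
20: right child of 19 (depth 1)
1: left child of 3 (depth 3)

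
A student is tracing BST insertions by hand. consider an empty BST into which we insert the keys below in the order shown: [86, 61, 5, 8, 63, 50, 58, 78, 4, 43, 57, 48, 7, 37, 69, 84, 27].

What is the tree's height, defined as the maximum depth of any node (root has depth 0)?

Resulting structure (node: left, right):
  86: L=61, R=–
  61: L=5, R=63
  5: L=4, R=8
  8: L=7, R=50
  63: L=–, R=78
  50: L=43, R=58
  58: L=57, R=–
  78: L=69, R=84
  4: L=–, R=–
  43: L=37, R=48
  57: L=–, R=–
  48: L=–, R=–
  7: L=–, R=–
  37: L=27, R=–
  69: L=–, R=–
  84: L=–, R=–
  27: L=–, R=–

The deepest node is 27 at depth 7.

7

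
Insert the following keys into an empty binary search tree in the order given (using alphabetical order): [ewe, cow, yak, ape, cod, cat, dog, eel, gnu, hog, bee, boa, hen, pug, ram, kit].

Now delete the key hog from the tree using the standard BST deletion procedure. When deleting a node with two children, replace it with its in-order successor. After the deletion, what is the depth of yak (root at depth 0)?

1

ewe: root
cow: left child of ewe (depth 1)
yak: right child of ewe (depth 1)
ape: left child of cow (depth 2)
cod: right child of ape (depth 3)
cat: left child of cod (depth 4)
dog: right child of cow (depth 2)
eel: right child of dog (depth 3)
gnu: left child of yak (depth 2)
hog: right child of gnu (depth 3)
bee: left child of cat (depth 5)
boa: right child of bee (depth 6)
hen: left child of hog (depth 4)
pug: right child of hog (depth 4)
ram: right child of pug (depth 5)
kit: left child of pug (depth 5)

Delete hog (two children — replace with in-order successor).
After deletion, path to yak: ewe → yak.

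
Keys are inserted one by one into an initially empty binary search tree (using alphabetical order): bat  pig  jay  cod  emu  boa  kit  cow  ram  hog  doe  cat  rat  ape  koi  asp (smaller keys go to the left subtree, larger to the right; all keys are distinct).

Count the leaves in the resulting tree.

Insert bat: tree is empty, so bat becomes the root.
Insert pig: pig > bat → go right. Place as right child of bat.
Insert jay: jay > bat → go right; jay < pig → go left. Place as left child of pig.
Insert cod: cod > bat → go right; cod < pig → go left; cod < jay → go left. Place as left child of jay.
Insert emu: emu > bat → go right; emu < pig → go left; emu < jay → go left; emu > cod → go right. Place as right child of cod.
Insert boa: boa > bat → go right; boa < pig → go left; boa < jay → go left; boa < cod → go left. Place as left child of cod.
Insert kit: kit > bat → go right; kit < pig → go left; kit > jay → go right. Place as right child of jay.
Insert cow: cow > bat → go right; cow < pig → go left; cow < jay → go left; cow > cod → go right; cow < emu → go left. Place as left child of emu.
Insert ram: ram > bat → go right; ram > pig → go right. Place as right child of pig.
Insert hog: hog > bat → go right; hog < pig → go left; hog < jay → go left; hog > cod → go right; hog > emu → go right. Place as right child of emu.
Insert doe: doe > bat → go right; doe < pig → go left; doe < jay → go left; doe > cod → go right; doe < emu → go left; doe > cow → go right. Place as right child of cow.
Insert cat: cat > bat → go right; cat < pig → go left; cat < jay → go left; cat < cod → go left; cat > boa → go right. Place as right child of boa.
Insert rat: rat > bat → go right; rat > pig → go right; rat > ram → go right. Place as right child of ram.
Insert ape: ape < bat → go left. Place as left child of bat.
Insert koi: koi > bat → go right; koi < pig → go left; koi > jay → go right; koi > kit → go right. Place as right child of kit.
Insert asp: asp < bat → go left; asp > ape → go right. Place as right child of ape.

Leaves: asp, cat, doe, hog, koi, rat — 6 in total.

6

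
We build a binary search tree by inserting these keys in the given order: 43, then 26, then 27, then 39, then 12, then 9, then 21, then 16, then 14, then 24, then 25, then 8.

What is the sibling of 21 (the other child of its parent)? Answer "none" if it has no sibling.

Insert 43: tree is empty, so 43 becomes the root.
Insert 26: 26 < 43 → go left. Place as left child of 43.
Insert 27: 27 < 43 → go left; 27 > 26 → go right. Place as right child of 26.
Insert 39: 39 < 43 → go left; 39 > 26 → go right; 39 > 27 → go right. Place as right child of 27.
Insert 12: 12 < 43 → go left; 12 < 26 → go left. Place as left child of 26.
Insert 9: 9 < 43 → go left; 9 < 26 → go left; 9 < 12 → go left. Place as left child of 12.
Insert 21: 21 < 43 → go left; 21 < 26 → go left; 21 > 12 → go right. Place as right child of 12.
Insert 16: 16 < 43 → go left; 16 < 26 → go left; 16 > 12 → go right; 16 < 21 → go left. Place as left child of 21.
Insert 14: 14 < 43 → go left; 14 < 26 → go left; 14 > 12 → go right; 14 < 21 → go left; 14 < 16 → go left. Place as left child of 16.
Insert 24: 24 < 43 → go left; 24 < 26 → go left; 24 > 12 → go right; 24 > 21 → go right. Place as right child of 21.
Insert 25: 25 < 43 → go left; 25 < 26 → go left; 25 > 12 → go right; 25 > 21 → go right; 25 > 24 → go right. Place as right child of 24.
Insert 8: 8 < 43 → go left; 8 < 26 → go left; 8 < 12 → go left; 8 < 9 → go left. Place as left child of 9.

21's parent is 12; the other child of 12 is 9.

9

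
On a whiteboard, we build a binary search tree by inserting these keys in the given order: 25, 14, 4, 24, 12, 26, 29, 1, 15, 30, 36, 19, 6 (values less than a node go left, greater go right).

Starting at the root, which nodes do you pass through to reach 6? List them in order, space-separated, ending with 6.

Resulting structure (node: left, right):
  25: L=14, R=26
  14: L=4, R=24
  4: L=1, R=12
  24: L=15, R=–
  12: L=6, R=–
  26: L=–, R=29
  29: L=–, R=30
  1: L=–, R=–
  15: L=–, R=19
  30: L=–, R=36
  36: L=–, R=–
  19: L=–, R=–
  6: L=–, R=–

25 14 4 12 6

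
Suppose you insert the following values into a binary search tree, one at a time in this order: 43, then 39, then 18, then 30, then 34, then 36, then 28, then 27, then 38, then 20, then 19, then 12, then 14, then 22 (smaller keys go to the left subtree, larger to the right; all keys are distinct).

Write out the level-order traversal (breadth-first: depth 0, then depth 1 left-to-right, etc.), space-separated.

Insert 43: tree is empty, so 43 becomes the root.
Insert 39: 39 < 43 → go left. Place as left child of 43.
Insert 18: 18 < 43 → go left; 18 < 39 → go left. Place as left child of 39.
Insert 30: 30 < 43 → go left; 30 < 39 → go left; 30 > 18 → go right. Place as right child of 18.
Insert 34: 34 < 43 → go left; 34 < 39 → go left; 34 > 18 → go right; 34 > 30 → go right. Place as right child of 30.
Insert 36: 36 < 43 → go left; 36 < 39 → go left; 36 > 18 → go right; 36 > 30 → go right; 36 > 34 → go right. Place as right child of 34.
Insert 28: 28 < 43 → go left; 28 < 39 → go left; 28 > 18 → go right; 28 < 30 → go left. Place as left child of 30.
Insert 27: 27 < 43 → go left; 27 < 39 → go left; 27 > 18 → go right; 27 < 30 → go left; 27 < 28 → go left. Place as left child of 28.
Insert 38: 38 < 43 → go left; 38 < 39 → go left; 38 > 18 → go right; 38 > 30 → go right; 38 > 34 → go right; 38 > 36 → go right. Place as right child of 36.
Insert 20: 20 < 43 → go left; 20 < 39 → go left; 20 > 18 → go right; 20 < 30 → go left; 20 < 28 → go left; 20 < 27 → go left. Place as left child of 27.
Insert 19: 19 < 43 → go left; 19 < 39 → go left; 19 > 18 → go right; 19 < 30 → go left; 19 < 28 → go left; 19 < 27 → go left; 19 < 20 → go left. Place as left child of 20.
Insert 12: 12 < 43 → go left; 12 < 39 → go left; 12 < 18 → go left. Place as left child of 18.
Insert 14: 14 < 43 → go left; 14 < 39 → go left; 14 < 18 → go left; 14 > 12 → go right. Place as right child of 12.
Insert 22: 22 < 43 → go left; 22 < 39 → go left; 22 > 18 → go right; 22 < 30 → go left; 22 < 28 → go left; 22 < 27 → go left; 22 > 20 → go right. Place as right child of 20.

43 39 18 12 30 14 28 34 27 36 20 38 19 22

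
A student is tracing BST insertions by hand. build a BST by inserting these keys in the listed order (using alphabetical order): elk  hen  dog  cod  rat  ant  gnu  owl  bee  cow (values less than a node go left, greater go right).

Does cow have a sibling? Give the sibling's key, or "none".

elk: root
hen: right child of elk (depth 1)
dog: left child of elk (depth 1)
cod: left child of dog (depth 2)
rat: right child of hen (depth 2)
ant: left child of cod (depth 3)
gnu: left child of hen (depth 2)
owl: left child of rat (depth 3)
bee: right child of ant (depth 4)
cow: right child of cod (depth 3)

cow's parent is cod; the other child of cod is ant.

ant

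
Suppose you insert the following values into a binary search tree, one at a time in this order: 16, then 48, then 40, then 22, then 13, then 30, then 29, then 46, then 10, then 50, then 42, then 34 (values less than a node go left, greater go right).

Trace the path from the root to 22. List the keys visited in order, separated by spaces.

16 48 40 22

Insert 16: tree is empty, so 16 becomes the root.
Insert 48: 48 > 16 → go right. Place as right child of 16.
Insert 40: 40 > 16 → go right; 40 < 48 → go left. Place as left child of 48.
Insert 22: 22 > 16 → go right; 22 < 48 → go left; 22 < 40 → go left. Place as left child of 40.
Insert 13: 13 < 16 → go left. Place as left child of 16.
Insert 30: 30 > 16 → go right; 30 < 48 → go left; 30 < 40 → go left; 30 > 22 → go right. Place as right child of 22.
Insert 29: 29 > 16 → go right; 29 < 48 → go left; 29 < 40 → go left; 29 > 22 → go right; 29 < 30 → go left. Place as left child of 30.
Insert 46: 46 > 16 → go right; 46 < 48 → go left; 46 > 40 → go right. Place as right child of 40.
Insert 10: 10 < 16 → go left; 10 < 13 → go left. Place as left child of 13.
Insert 50: 50 > 16 → go right; 50 > 48 → go right. Place as right child of 48.
Insert 42: 42 > 16 → go right; 42 < 48 → go left; 42 > 40 → go right; 42 < 46 → go left. Place as left child of 46.
Insert 34: 34 > 16 → go right; 34 < 48 → go left; 34 < 40 → go left; 34 > 22 → go right; 34 > 30 → go right. Place as right child of 30.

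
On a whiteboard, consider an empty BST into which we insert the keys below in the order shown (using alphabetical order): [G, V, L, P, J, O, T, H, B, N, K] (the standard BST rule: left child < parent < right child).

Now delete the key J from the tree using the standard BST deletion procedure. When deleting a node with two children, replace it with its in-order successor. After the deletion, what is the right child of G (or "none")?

V

G: root
V: right child of G (depth 1)
L: left child of V (depth 2)
P: right child of L (depth 3)
J: left child of L (depth 3)
O: left child of P (depth 4)
T: right child of P (depth 4)
H: left child of J (depth 4)
B: left child of G (depth 1)
N: left child of O (depth 5)
K: right child of J (depth 4)

Delete J (two children — replace with in-order successor).
After deletion, G's right child: V.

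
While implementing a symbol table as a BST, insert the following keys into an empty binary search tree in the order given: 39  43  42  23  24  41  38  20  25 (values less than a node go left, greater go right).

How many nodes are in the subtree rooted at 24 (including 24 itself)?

3

39: root
43: right child of 39 (depth 1)
42: left child of 43 (depth 2)
23: left child of 39 (depth 1)
24: right child of 23 (depth 2)
41: left child of 42 (depth 3)
38: right child of 24 (depth 3)
20: left child of 23 (depth 2)
25: left child of 38 (depth 4)

Subtree rooted at 24 contains: 24, 38, 25 — 3 nodes.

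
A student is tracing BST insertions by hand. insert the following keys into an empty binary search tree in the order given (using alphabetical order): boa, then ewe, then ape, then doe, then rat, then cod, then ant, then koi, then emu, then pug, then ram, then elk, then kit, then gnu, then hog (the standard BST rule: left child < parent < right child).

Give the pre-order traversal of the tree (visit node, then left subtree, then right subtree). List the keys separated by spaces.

Insert boa: tree is empty, so boa becomes the root.
Insert ewe: ewe > boa → go right. Place as right child of boa.
Insert ape: ape < boa → go left. Place as left child of boa.
Insert doe: doe > boa → go right; doe < ewe → go left. Place as left child of ewe.
Insert rat: rat > boa → go right; rat > ewe → go right. Place as right child of ewe.
Insert cod: cod > boa → go right; cod < ewe → go left; cod < doe → go left. Place as left child of doe.
Insert ant: ant < boa → go left; ant < ape → go left. Place as left child of ape.
Insert koi: koi > boa → go right; koi > ewe → go right; koi < rat → go left. Place as left child of rat.
Insert emu: emu > boa → go right; emu < ewe → go left; emu > doe → go right. Place as right child of doe.
Insert pug: pug > boa → go right; pug > ewe → go right; pug < rat → go left; pug > koi → go right. Place as right child of koi.
Insert ram: ram > boa → go right; ram > ewe → go right; ram < rat → go left; ram > koi → go right; ram > pug → go right. Place as right child of pug.
Insert elk: elk > boa → go right; elk < ewe → go left; elk > doe → go right; elk < emu → go left. Place as left child of emu.
Insert kit: kit > boa → go right; kit > ewe → go right; kit < rat → go left; kit < koi → go left. Place as left child of koi.
Insert gnu: gnu > boa → go right; gnu > ewe → go right; gnu < rat → go left; gnu < koi → go left; gnu < kit → go left. Place as left child of kit.
Insert hog: hog > boa → go right; hog > ewe → go right; hog < rat → go left; hog < koi → go left; hog < kit → go left; hog > gnu → go right. Place as right child of gnu.

boa ape ant ewe doe cod emu elk rat koi kit gnu hog pug ram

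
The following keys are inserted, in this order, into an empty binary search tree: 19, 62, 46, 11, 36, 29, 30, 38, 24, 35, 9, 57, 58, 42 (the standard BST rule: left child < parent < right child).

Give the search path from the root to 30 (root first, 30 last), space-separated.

19 62 46 36 29 30

19: root
62: right child of 19 (depth 1)
46: left child of 62 (depth 2)
11: left child of 19 (depth 1)
36: left child of 46 (depth 3)
29: left child of 36 (depth 4)
30: right child of 29 (depth 5)
38: right child of 36 (depth 4)
24: left child of 29 (depth 5)
35: right child of 30 (depth 6)
9: left child of 11 (depth 2)
57: right child of 46 (depth 3)
58: right child of 57 (depth 4)
42: right child of 38 (depth 5)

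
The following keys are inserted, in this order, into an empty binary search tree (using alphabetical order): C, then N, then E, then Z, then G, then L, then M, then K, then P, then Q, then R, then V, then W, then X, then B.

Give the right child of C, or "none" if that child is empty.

N

C: root
N: right child of C (depth 1)
E: left child of N (depth 2)
Z: right child of N (depth 2)
G: right child of E (depth 3)
L: right child of G (depth 4)
M: right child of L (depth 5)
K: left child of L (depth 5)
P: left child of Z (depth 3)
Q: right child of P (depth 4)
R: right child of Q (depth 5)
V: right child of R (depth 6)
W: right child of V (depth 7)
X: right child of W (depth 8)
B: left child of C (depth 1)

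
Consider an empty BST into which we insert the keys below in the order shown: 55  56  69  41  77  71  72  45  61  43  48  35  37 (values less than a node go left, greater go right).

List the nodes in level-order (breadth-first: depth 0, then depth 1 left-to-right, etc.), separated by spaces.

55: root
56: right child of 55 (depth 1)
69: right child of 56 (depth 2)
41: left child of 55 (depth 1)
77: right child of 69 (depth 3)
71: left child of 77 (depth 4)
72: right child of 71 (depth 5)
45: right child of 41 (depth 2)
61: left child of 69 (depth 3)
43: left child of 45 (depth 3)
48: right child of 45 (depth 3)
35: left child of 41 (depth 2)
37: right child of 35 (depth 3)

55 41 56 35 45 69 37 43 48 61 77 71 72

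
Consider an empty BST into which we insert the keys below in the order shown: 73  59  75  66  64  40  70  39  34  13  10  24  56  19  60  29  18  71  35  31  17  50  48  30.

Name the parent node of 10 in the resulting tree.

73: root
59: left child of 73 (depth 1)
75: right child of 73 (depth 1)
66: right child of 59 (depth 2)
64: left child of 66 (depth 3)
40: left child of 59 (depth 2)
70: right child of 66 (depth 3)
39: left child of 40 (depth 3)
34: left child of 39 (depth 4)
13: left child of 34 (depth 5)
10: left child of 13 (depth 6)
24: right child of 13 (depth 6)
56: right child of 40 (depth 3)
19: left child of 24 (depth 7)
60: left child of 64 (depth 4)
29: right child of 24 (depth 7)
18: left child of 19 (depth 8)
71: right child of 70 (depth 4)
35: right child of 34 (depth 5)
31: right child of 29 (depth 8)
17: left child of 18 (depth 9)
50: left child of 56 (depth 4)
48: left child of 50 (depth 5)
30: left child of 31 (depth 9)

13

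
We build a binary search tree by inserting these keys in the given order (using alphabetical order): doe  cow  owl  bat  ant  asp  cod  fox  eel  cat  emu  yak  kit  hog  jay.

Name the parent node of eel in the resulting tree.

Insert doe: tree is empty, so doe becomes the root.
Insert cow: cow < doe → go left. Place as left child of doe.
Insert owl: owl > doe → go right. Place as right child of doe.
Insert bat: bat < doe → go left; bat < cow → go left. Place as left child of cow.
Insert ant: ant < doe → go left; ant < cow → go left; ant < bat → go left. Place as left child of bat.
Insert asp: asp < doe → go left; asp < cow → go left; asp < bat → go left; asp > ant → go right. Place as right child of ant.
Insert cod: cod < doe → go left; cod < cow → go left; cod > bat → go right. Place as right child of bat.
Insert fox: fox > doe → go right; fox < owl → go left. Place as left child of owl.
Insert eel: eel > doe → go right; eel < owl → go left; eel < fox → go left. Place as left child of fox.
Insert cat: cat < doe → go left; cat < cow → go left; cat > bat → go right; cat < cod → go left. Place as left child of cod.
Insert emu: emu > doe → go right; emu < owl → go left; emu < fox → go left; emu > eel → go right. Place as right child of eel.
Insert yak: yak > doe → go right; yak > owl → go right. Place as right child of owl.
Insert kit: kit > doe → go right; kit < owl → go left; kit > fox → go right. Place as right child of fox.
Insert hog: hog > doe → go right; hog < owl → go left; hog > fox → go right; hog < kit → go left. Place as left child of kit.
Insert jay: jay > doe → go right; jay < owl → go left; jay > fox → go right; jay < kit → go left; jay > hog → go right. Place as right child of hog.

fox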